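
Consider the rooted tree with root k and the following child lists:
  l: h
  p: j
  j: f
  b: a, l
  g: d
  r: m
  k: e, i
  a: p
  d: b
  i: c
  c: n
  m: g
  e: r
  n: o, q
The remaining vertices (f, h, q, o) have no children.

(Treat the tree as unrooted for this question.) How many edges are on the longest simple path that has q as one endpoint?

14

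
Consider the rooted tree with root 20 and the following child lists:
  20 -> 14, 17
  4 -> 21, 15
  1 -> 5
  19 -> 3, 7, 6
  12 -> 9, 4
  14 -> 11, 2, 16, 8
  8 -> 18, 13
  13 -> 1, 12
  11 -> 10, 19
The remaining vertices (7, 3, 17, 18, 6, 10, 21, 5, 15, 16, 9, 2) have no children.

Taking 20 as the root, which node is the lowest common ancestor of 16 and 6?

14

16's ancestor chain is 16, 14, 20 and 6's is 6, 19, 11, 14, 20; they first meet at 14.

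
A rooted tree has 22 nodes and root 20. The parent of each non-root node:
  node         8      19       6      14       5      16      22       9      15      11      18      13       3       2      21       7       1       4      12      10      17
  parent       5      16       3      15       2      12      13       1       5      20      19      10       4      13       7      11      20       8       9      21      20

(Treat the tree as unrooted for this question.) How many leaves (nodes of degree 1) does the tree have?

The leaves are 6, 14, 17, 18, 22.
That is 5 leaves.

5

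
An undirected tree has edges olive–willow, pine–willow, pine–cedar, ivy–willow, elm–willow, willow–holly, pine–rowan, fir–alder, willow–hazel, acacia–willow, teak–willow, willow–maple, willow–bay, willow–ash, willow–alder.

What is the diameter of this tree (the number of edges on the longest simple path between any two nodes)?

4

BFS from rowan reaches fir last, at distance 4; BFS from fir confirms no node is farther.
Path: rowan–pine–willow–alder–fir.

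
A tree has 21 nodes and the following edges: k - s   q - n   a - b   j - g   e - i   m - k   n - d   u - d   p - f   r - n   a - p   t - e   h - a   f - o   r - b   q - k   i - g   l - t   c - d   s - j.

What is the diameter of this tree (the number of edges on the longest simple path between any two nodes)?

15

Starting from l, a farthest node is o at distance 15.
One longest path: l – t – e – i – g – j – s – k – q – n – r – b – a – p – f – o.
So the diameter is 15.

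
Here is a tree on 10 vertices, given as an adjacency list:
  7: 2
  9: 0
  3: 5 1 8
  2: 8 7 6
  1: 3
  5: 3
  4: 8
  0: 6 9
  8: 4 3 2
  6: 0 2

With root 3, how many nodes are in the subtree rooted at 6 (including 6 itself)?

3

6's subtree: {6, 0, 9}, size 3.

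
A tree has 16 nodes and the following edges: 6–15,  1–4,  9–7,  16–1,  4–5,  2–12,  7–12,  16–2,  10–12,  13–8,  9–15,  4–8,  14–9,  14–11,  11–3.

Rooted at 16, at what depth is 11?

6

Climbing from 11 to the root: 11 – 14 – 9 – 7 – 12 – 2 – 16. That's 6 steps.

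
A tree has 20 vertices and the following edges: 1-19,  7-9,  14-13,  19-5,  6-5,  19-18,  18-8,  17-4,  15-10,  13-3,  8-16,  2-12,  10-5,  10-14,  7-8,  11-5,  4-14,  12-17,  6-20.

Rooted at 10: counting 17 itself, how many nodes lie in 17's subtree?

3

Descendants of 17 (including itself): 17, 12, 2. That's 3.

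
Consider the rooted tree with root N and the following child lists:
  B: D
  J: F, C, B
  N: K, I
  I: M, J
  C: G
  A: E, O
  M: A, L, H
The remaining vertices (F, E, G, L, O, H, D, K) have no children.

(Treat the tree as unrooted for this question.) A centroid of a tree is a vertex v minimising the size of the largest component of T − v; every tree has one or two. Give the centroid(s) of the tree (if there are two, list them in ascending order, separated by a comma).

I

Removing I splits the tree into components of sizes 6, 6, 2; the largest is 6 ≤ ⌊15/2⌋ = 7.
Every other node leaves some component of size > 7, so the centroid is unique.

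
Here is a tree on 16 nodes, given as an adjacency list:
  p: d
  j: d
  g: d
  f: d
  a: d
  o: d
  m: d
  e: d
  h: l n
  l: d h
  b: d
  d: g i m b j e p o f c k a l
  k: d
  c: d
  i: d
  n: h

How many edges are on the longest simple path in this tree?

4

A longest path is n - h - l - d - p, with 4 edges.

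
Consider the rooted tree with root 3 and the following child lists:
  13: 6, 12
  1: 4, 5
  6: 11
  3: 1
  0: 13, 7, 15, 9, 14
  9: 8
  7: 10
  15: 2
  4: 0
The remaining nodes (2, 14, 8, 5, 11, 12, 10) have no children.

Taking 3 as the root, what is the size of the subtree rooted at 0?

The subtree rooted at 0 contains: 0, 13, 9, 15, 14, 7, 6, 12, 8, 2, 10, 11 — 12 nodes.

12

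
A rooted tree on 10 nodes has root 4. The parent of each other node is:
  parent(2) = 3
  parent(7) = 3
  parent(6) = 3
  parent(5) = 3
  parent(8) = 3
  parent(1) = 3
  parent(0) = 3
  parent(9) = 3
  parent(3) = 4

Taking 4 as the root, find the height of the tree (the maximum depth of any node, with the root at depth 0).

2

A deepest node is 1, reached by 4-3-1.
That path has 2 edges, so the height is 2.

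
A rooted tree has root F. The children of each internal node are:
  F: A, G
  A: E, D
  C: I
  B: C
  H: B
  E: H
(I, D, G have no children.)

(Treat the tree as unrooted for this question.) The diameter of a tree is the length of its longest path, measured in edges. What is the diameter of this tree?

7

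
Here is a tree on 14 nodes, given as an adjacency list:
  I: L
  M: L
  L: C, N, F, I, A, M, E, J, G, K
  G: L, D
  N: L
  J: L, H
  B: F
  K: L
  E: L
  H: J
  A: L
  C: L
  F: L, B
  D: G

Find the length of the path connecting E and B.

3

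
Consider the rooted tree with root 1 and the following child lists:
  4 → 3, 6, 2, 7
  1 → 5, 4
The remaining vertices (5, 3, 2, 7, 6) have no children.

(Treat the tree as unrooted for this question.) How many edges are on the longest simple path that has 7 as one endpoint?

3

Distances from 7 peak at 3, attained at 5.
7–4–1–5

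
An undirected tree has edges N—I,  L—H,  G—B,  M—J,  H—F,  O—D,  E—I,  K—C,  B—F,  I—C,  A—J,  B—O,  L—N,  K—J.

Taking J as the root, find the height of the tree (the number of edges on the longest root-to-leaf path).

10

D sits deepest: J–K–C–I–N–L–H–F–B–O–D — 10 edges from the root.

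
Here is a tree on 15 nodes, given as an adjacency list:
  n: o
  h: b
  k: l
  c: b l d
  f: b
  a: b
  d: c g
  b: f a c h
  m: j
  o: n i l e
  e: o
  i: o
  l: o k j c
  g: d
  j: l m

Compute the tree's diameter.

5

Starting from n, a farthest node is a at distance 5.
One longest path: n – o – l – c – b – a.
So the diameter is 5.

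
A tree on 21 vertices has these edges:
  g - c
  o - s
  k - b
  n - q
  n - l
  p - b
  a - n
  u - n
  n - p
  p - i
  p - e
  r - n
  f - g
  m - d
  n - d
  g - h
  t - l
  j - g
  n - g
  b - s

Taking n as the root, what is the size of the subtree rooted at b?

4

The subtree rooted at b contains: b, k, s, o — 4 nodes.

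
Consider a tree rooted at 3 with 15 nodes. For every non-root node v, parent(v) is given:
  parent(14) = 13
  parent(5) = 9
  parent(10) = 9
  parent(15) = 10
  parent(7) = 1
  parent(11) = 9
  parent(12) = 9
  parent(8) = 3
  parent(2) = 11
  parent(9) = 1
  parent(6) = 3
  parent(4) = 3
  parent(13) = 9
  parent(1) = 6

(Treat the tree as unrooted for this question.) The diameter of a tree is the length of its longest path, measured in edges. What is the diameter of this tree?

6

A longest path is 4-3-6-1-9-11-2, with 6 edges.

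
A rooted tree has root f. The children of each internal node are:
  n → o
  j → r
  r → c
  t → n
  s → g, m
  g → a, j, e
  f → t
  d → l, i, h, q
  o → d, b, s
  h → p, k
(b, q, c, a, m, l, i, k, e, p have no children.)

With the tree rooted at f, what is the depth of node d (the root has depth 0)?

Path from f to d: f–t–n–o–d, which has 4 edges.

4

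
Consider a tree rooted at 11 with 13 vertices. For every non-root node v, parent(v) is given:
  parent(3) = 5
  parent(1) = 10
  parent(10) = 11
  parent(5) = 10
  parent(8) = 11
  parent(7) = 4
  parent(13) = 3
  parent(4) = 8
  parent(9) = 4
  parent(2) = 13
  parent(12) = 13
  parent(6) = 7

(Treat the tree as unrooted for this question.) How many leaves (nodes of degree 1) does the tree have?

5

The leaves are 1, 2, 6, 9, 12.
That is 5 leaves.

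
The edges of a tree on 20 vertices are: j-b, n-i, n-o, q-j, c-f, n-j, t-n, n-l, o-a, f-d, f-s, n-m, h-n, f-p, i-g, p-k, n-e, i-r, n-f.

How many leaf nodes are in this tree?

14

Exactly 14 nodes have a single neighbour: a, b, c, d, e, g, h, k, l, m, q, r, s, t.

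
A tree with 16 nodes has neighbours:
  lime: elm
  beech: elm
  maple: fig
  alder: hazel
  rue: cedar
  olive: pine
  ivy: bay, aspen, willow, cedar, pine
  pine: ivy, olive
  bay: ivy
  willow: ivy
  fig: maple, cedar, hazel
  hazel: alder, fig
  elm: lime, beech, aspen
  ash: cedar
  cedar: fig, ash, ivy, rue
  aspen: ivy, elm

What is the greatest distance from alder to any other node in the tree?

The node farthest from alder is beech (lime also at distance 7), via alder–hazel–fig–cedar–ivy–aspen–elm–beech — 7 edges.

7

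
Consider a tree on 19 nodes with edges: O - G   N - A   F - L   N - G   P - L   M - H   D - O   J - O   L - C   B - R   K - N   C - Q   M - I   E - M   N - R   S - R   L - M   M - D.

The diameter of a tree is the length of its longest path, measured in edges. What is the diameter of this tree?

9

A longest path is S-R-N-G-O-D-M-L-C-Q, with 9 edges.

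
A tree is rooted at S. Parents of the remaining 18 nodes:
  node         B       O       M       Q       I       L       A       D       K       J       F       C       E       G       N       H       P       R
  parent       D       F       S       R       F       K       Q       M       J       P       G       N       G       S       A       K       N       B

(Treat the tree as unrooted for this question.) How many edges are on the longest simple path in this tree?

14

BFS from O reaches H last, at distance 14; BFS from H confirms no node is farther.
Path: O - F - G - S - M - D - B - R - Q - A - N - P - J - K - H.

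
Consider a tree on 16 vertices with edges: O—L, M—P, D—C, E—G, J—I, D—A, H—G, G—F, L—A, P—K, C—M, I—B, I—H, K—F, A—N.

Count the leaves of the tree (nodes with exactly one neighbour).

5

Exactly 5 nodes have a single neighbour: B, E, J, N, O.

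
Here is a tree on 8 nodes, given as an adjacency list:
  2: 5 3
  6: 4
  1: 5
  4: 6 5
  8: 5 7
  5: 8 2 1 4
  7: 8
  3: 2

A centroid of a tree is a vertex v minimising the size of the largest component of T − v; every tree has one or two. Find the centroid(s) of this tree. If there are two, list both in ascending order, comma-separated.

Removing 5 splits the tree into components of sizes 2, 2, 2, 1; the largest is 2 ≤ ⌊8/2⌋ = 4.
No neighbour of 5 does as well, so 5 is the unique centroid.

5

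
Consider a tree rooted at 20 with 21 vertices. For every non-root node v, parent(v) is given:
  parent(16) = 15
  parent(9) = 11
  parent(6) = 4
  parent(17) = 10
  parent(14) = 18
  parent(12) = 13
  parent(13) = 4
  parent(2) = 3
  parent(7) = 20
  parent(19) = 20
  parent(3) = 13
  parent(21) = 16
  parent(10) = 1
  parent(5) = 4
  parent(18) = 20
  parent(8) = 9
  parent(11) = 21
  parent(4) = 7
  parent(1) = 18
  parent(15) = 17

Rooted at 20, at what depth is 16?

6

20 – 18 – 1 – 10 – 17 – 15 – 16 — 6 edges.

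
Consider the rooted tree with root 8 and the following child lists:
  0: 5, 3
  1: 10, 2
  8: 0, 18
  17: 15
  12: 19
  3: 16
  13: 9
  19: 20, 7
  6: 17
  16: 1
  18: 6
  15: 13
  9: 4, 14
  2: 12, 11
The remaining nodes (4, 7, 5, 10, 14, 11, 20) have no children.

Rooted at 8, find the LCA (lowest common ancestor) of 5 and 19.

0

Ancestors of 5 (toward the root): 5, 0, 8.
Ancestors of 19: 19, 12, 2, 1, 16, 3, 0, 8.
The deepest node appearing in both lists is 0.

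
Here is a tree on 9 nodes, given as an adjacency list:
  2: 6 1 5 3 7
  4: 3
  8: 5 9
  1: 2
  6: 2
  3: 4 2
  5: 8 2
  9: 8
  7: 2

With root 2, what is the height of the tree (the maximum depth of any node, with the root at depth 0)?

3

The longest root-to-leaf path is 2 – 5 – 8 – 9 (3 edges).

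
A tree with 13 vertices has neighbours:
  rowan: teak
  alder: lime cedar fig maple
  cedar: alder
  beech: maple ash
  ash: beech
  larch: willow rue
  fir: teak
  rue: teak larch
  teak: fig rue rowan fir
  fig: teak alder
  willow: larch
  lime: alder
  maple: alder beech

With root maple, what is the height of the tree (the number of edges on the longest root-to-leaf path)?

The longest root-to-leaf path is maple → alder → fig → teak → rue → larch → willow (6 edges).

6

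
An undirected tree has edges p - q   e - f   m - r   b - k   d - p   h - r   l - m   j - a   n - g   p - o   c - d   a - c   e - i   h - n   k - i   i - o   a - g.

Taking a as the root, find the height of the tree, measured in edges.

The longest root-to-leaf path is a – c – d – p – o – i – e – f (7 edges).

7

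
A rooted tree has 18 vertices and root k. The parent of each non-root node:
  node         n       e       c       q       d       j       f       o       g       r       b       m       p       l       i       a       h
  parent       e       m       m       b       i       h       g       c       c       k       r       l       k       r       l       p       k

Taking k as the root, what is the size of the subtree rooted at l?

Descendants of l (including itself): l, m, i, c, e, d, g, o, n, f. That's 10.

10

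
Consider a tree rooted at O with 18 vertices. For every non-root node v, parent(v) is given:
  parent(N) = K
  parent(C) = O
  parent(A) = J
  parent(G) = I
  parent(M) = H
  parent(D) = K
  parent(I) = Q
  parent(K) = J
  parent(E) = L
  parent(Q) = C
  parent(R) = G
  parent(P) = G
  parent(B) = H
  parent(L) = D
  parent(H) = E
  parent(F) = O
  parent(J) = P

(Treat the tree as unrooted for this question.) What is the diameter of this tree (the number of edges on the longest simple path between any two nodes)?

13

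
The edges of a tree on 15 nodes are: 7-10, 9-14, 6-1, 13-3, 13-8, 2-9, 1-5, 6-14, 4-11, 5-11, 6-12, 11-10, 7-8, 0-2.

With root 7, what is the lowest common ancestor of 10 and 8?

7

10's ancestor chain is 10, 7 and 8's is 8, 7; they first meet at 7.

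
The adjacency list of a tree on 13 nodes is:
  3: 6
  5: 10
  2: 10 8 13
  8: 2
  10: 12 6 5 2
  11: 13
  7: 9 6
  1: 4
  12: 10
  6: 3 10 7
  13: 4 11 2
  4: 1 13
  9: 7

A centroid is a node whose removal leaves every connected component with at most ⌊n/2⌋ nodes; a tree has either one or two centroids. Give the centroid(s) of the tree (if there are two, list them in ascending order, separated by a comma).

If 10 is removed the pieces have sizes 6, 4, 1, 1, all ≤ ⌊13/2⌋ = 6.
Every other node leaves some component of size > 6, so the centroid is unique.

10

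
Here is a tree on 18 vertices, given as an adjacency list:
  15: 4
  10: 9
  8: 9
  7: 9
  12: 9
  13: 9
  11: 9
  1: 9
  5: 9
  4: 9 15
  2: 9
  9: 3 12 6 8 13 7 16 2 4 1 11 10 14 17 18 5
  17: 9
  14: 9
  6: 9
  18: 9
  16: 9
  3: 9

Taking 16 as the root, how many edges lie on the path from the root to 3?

Climbing from 3 to the root: 3 → 9 → 16. That's 2 steps.

2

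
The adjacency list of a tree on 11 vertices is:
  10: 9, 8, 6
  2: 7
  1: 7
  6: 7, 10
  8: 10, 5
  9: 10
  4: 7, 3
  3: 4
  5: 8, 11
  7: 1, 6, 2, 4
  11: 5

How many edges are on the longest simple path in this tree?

BFS from 3 reaches 11 last, at distance 7; BFS from 11 confirms no node is farther.
Path: 3 – 4 – 7 – 6 – 10 – 8 – 5 – 11.

7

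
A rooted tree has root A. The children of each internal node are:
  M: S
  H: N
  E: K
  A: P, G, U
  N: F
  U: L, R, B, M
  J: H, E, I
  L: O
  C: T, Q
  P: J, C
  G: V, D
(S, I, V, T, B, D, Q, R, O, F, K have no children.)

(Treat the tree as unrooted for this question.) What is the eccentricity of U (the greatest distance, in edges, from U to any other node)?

Distances from U peak at 6, attained at F.
U-A-P-J-H-N-F

6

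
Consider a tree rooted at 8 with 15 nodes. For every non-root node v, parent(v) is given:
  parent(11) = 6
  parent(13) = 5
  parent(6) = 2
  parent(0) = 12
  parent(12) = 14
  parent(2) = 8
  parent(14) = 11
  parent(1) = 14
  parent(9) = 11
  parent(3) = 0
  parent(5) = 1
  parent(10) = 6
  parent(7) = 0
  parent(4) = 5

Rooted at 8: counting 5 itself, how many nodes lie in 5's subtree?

3

5's subtree: {5, 4, 13}, size 3.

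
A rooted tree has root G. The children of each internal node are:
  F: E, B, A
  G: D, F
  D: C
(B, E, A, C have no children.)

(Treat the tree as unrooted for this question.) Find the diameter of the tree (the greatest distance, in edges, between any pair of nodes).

A longest path is A - F - G - D - C, with 4 edges.

4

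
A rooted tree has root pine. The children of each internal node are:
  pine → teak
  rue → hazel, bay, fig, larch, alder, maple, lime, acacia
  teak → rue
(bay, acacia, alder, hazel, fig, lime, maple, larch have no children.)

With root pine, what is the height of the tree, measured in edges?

A deepest node is acacia, reached by pine-teak-rue-acacia.
That path has 3 edges, so the height is 3.

3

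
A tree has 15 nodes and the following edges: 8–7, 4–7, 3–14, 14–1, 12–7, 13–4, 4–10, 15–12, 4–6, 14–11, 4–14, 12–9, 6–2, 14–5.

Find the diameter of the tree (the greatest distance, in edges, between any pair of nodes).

A longest path is 9-12-7-4-14-3, with 5 edges.

5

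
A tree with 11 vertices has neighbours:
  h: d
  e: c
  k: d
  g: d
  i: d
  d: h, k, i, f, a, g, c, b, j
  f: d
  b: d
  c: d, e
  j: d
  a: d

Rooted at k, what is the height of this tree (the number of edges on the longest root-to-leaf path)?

3

The longest root-to-leaf path is k → d → c → e (3 edges).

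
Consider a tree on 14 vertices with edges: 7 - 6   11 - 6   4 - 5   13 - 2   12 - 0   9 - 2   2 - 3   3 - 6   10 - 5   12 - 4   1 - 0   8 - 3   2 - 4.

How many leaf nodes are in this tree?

Degree-1 nodes: 1, 7, 8, 9, 10, 11, 13 — 7 of them.

7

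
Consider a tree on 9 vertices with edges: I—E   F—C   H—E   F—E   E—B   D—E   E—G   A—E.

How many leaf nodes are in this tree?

7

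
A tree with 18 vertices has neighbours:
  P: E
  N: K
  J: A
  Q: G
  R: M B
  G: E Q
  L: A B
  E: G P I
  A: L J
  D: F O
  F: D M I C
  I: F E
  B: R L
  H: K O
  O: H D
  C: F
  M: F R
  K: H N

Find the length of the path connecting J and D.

7

J - A - L - B - R - M - F - D: 7 edges.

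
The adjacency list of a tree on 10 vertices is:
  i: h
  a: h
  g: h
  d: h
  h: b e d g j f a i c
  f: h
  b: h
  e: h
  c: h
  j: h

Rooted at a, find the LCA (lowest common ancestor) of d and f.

d's ancestor chain is d, h, a and f's is f, h, a; they first meet at h.

h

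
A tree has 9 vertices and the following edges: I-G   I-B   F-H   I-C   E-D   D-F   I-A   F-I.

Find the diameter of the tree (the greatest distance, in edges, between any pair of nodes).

4

A longest path is E-D-F-I-A, with 4 edges.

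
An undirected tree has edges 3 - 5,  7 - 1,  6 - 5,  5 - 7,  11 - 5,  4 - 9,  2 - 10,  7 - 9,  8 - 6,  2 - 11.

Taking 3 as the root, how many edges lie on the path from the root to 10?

4

3 → 5 → 11 → 2 → 10 — 4 edges.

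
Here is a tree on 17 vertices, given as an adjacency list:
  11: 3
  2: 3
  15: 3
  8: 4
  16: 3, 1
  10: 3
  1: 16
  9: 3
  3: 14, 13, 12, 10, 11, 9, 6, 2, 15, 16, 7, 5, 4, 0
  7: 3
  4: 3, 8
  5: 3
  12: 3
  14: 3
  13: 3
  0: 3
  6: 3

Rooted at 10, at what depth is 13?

2

Path from 10 to 13: 10 → 3 → 13, which has 2 edges.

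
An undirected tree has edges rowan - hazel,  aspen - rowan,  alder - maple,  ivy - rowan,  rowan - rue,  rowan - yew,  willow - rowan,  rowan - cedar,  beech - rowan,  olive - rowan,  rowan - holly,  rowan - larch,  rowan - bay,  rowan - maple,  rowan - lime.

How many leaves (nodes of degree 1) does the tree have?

The leaves are alder, aspen, bay, beech, cedar, hazel, holly, ivy, larch, lime, olive, rue, willow, yew.
That is 14 leaves.

14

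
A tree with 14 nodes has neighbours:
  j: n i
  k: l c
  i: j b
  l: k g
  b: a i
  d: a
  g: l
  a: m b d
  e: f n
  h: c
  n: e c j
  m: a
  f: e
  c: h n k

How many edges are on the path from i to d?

3

The path is i–b–a–d, which has 3 edges.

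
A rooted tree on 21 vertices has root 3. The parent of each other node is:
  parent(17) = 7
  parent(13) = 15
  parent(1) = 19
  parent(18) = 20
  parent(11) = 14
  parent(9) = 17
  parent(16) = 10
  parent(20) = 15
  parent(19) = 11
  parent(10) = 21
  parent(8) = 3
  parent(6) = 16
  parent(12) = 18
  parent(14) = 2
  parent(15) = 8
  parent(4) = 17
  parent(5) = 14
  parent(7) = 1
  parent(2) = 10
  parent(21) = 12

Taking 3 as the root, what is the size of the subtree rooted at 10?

The subtree rooted at 10 contains: 10, 2, 16, 14, 6, 11, 5, 19, 1, 7, 17, 4, 9 — 13 nodes.

13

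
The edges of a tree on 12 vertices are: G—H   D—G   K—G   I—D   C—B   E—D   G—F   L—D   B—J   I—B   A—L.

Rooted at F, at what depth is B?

4

Path from F to B: F–G–D–I–B, which has 4 edges.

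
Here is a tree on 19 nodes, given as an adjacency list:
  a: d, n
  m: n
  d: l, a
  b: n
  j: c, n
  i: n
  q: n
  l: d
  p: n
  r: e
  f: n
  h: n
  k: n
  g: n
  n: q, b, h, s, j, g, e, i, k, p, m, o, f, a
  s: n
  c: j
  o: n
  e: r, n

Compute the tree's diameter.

5

Starting from l, a farthest node is c at distance 5.
One longest path: l – d – a – n – j – c.
So the diameter is 5.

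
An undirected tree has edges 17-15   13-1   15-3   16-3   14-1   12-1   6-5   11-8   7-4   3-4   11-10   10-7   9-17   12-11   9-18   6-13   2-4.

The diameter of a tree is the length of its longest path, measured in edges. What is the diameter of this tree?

13

A longest path is 5 – 6 – 13 – 1 – 12 – 11 – 10 – 7 – 4 – 3 – 15 – 17 – 9 – 18, with 13 edges.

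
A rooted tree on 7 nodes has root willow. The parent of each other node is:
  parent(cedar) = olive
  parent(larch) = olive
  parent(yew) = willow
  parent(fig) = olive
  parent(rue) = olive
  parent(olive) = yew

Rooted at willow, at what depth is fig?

3

Climbing from fig to the root: fig → olive → yew → willow. That's 3 steps.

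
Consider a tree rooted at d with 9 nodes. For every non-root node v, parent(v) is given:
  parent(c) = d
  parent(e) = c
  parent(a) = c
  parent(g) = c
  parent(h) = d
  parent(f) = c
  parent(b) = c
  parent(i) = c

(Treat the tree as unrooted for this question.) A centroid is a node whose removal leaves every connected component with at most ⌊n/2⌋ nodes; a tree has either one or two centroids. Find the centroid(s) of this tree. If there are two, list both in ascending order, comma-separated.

c

Delete c: the remaining components have sizes 2, 1, 1, 1, 1, 1, 1. Max 2 ≤ 4, so c is a centroid.
No neighbour of c does as well, so c is the unique centroid.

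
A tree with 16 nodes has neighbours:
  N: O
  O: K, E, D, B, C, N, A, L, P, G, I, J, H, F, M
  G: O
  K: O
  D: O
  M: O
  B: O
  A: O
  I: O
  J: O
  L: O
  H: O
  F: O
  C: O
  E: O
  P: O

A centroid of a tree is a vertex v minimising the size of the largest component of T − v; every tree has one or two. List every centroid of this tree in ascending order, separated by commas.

Delete O: the remaining components have sizes 1, 1, 1, 1, 1, 1, 1, 1, 1, 1, 1, 1, 1, 1, 1. Max 1 ≤ 8, so O is a centroid.
No neighbour of O does as well, so O is the unique centroid.

O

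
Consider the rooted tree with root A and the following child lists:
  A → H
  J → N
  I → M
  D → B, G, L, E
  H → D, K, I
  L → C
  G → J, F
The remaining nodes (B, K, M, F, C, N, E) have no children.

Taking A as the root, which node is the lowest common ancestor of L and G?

Path L→root: L D H A; path G→root: G D H A.
First common node: D.

D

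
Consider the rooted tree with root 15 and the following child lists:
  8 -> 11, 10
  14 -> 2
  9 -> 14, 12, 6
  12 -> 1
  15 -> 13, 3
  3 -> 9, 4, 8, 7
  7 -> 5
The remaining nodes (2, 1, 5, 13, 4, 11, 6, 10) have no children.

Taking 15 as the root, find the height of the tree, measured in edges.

4

The longest root-to-leaf path is 15–3–9–14–2 (4 edges).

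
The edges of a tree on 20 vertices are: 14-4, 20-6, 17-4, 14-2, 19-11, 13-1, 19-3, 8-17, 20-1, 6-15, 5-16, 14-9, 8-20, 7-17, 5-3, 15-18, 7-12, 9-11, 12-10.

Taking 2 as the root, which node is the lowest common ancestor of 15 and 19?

14

Path 15→root: 15 6 20 8 17 4 14 2; path 19→root: 19 11 9 14 2.
First common node: 14.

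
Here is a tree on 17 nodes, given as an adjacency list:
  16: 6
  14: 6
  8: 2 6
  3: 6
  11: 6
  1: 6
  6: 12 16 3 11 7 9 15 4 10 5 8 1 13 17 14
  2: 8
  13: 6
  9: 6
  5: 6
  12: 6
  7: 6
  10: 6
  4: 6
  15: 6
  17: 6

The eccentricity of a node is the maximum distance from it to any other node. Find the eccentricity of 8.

Distances from 8 peak at 2, attained at 15 (14, 9, 12, 17, 10, 13, 3, 5, 16, 1, 11, 4, 7 also at distance 2).
8-6-15

2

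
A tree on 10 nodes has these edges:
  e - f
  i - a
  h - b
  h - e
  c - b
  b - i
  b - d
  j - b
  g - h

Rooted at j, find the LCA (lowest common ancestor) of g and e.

Path g→root: g h b j; path e→root: e h b j.
First common node: h.

h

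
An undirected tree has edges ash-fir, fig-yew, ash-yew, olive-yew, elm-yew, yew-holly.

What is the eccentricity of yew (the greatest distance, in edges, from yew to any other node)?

2

A farthest node from yew is fir.
The path yew–ash–fir has 2 edges.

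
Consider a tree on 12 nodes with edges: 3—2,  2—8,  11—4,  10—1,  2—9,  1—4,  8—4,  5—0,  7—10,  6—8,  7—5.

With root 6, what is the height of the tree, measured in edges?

The longest root-to-leaf path is 6-8-4-1-10-7-5-0 (7 edges).

7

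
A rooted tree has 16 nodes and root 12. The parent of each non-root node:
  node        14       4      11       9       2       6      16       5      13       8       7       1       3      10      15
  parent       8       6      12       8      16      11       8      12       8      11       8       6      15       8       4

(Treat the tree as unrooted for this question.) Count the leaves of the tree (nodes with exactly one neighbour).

Degree-1 nodes: 1, 2, 3, 5, 7, 9, 10, 13, 14 — 9 of them.

9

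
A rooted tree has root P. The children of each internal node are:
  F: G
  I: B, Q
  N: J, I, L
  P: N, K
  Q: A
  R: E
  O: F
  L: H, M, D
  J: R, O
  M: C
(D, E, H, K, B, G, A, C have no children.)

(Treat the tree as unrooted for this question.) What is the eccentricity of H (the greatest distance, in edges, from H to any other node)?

The node farthest from H is G, via H – L – N – J – O – F – G — 6 edges.

6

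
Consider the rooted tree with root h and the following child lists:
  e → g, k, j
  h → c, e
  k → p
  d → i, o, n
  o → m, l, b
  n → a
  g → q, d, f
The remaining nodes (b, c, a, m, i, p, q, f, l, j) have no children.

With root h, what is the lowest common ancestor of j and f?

Path j→root: j e h; path f→root: f g e h.
First common node: e.

e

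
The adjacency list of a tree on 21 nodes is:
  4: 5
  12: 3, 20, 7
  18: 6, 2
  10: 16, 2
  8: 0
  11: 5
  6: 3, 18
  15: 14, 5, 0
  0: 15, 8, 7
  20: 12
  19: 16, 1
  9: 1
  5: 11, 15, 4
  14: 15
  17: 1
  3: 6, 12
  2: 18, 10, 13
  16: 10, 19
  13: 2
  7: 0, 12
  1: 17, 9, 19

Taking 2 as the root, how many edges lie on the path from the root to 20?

Climbing from 20 to the root: 20–12–3–6–18–2. That's 5 steps.

5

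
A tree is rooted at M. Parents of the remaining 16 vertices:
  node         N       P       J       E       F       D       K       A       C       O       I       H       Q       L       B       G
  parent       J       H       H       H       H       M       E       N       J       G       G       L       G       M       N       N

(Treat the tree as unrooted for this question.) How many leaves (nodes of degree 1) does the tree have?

10

The leaves are A, B, C, D, F, I, K, O, P, Q.
That is 10 leaves.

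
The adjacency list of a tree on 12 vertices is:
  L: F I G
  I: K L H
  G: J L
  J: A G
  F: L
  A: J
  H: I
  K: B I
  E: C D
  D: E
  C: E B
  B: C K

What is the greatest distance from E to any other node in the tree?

The node farthest from E is A, via E – C – B – K – I – L – G – J – A — 8 edges.

8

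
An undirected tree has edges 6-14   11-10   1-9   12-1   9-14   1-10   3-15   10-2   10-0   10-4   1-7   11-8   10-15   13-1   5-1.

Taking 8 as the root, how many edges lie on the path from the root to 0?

3

8 – 11 – 10 – 0 — 3 edges.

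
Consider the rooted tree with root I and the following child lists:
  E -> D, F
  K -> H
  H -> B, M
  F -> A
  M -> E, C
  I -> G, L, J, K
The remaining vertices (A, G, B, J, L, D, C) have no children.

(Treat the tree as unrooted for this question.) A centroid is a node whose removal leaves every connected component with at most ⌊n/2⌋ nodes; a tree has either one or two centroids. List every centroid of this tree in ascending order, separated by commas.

If H is removed the pieces have sizes 6, 5, 1, all ≤ ⌊13/2⌋ = 6.
No neighbour of H does as well, so H is the unique centroid.

H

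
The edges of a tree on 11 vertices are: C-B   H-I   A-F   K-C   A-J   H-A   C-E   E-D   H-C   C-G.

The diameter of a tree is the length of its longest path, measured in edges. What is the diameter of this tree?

5

BFS from D reaches J last, at distance 5; BFS from J confirms no node is farther.
Path: D – E – C – H – A – J.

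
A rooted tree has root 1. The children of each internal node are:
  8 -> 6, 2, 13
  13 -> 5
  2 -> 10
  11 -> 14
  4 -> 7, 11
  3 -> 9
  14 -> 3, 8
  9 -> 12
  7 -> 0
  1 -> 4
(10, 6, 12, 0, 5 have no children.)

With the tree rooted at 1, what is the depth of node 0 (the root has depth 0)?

1–4–7–0 — 3 edges.

3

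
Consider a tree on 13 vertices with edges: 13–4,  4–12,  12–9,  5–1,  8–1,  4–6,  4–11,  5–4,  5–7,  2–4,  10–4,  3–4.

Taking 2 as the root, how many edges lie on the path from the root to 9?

2 → 4 → 12 → 9 — 3 edges.

3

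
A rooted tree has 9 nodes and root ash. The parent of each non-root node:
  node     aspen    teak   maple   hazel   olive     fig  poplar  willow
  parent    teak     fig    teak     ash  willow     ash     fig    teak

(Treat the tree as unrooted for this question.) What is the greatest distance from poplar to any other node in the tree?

4

Distances from poplar peak at 4, attained at olive.
poplar–fig–teak–willow–olive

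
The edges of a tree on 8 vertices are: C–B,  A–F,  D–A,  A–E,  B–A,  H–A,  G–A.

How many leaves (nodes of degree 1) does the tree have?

Exactly 6 nodes have a single neighbour: C, D, E, F, G, H.

6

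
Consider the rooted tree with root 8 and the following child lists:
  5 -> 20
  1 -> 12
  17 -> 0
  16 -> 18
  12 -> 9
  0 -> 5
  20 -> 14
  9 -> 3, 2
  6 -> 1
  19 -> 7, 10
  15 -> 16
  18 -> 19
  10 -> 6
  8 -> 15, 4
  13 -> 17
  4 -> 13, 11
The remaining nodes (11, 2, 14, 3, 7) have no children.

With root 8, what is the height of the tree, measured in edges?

10

A deepest node is 3, reached by 8–15–16–18–19–10–6–1–12–9–3.
That path has 10 edges, so the height is 10.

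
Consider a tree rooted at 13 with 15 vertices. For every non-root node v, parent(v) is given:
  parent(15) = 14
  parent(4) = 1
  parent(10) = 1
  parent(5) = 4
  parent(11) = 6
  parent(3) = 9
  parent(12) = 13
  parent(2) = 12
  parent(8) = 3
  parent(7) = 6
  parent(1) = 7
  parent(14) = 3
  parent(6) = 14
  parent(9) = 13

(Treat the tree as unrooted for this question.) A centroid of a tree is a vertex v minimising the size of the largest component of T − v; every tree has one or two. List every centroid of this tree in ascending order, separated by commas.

Removing 14 splits the tree into components of sizes 7, 6, 1; the largest is 7 ≤ ⌊15/2⌋ = 7.
Every other node leaves some component of size > 7, so the centroid is unique.

14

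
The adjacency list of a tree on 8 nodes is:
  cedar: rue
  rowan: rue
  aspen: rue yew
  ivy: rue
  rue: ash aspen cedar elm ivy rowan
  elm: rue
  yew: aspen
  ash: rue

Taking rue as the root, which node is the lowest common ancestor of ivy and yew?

ivy's ancestor chain is ivy, rue and yew's is yew, aspen, rue; they first meet at rue.

rue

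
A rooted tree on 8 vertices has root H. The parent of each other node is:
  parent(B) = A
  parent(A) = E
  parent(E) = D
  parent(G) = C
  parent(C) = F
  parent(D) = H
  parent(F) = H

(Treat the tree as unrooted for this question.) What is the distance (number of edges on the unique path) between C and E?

C - F - H - D - E: 4 edges.

4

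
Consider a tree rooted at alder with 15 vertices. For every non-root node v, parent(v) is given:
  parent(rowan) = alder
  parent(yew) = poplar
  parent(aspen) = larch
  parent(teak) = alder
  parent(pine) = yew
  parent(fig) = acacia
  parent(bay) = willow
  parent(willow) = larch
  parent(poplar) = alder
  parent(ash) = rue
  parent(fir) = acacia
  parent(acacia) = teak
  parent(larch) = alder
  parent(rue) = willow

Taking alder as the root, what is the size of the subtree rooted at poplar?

3

Descendants of poplar (including itself): poplar, yew, pine. That's 3.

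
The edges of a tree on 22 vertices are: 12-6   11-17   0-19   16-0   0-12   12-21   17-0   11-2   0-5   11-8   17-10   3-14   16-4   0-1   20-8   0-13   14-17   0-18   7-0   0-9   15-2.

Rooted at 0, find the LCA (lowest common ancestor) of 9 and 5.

0

Path 9→root: 9 0; path 5→root: 5 0.
First common node: 0.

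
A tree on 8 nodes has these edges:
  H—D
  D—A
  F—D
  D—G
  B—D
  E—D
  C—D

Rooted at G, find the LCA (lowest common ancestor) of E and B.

D

Ancestors of E (toward the root): E, D, G.
Ancestors of B: B, D, G.
The deepest node appearing in both lists is D.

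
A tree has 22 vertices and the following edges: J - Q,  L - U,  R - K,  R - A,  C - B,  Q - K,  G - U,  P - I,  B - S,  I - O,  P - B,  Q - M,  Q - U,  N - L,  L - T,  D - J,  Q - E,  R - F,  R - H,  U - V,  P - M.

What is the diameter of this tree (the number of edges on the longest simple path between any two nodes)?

7

A longest path is C-B-P-M-Q-U-L-T, with 7 edges.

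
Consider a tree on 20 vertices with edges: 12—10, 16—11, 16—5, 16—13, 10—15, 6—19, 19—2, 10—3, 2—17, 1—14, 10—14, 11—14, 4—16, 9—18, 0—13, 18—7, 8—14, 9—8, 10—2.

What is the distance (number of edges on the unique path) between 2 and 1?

Walking from 2: 2 - 10 - 14 - 1. Length 3.

3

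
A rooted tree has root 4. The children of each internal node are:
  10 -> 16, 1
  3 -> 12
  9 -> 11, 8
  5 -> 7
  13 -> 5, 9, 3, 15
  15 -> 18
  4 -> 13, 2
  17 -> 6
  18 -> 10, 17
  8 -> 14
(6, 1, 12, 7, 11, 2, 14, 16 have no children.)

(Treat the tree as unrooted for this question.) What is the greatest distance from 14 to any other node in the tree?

7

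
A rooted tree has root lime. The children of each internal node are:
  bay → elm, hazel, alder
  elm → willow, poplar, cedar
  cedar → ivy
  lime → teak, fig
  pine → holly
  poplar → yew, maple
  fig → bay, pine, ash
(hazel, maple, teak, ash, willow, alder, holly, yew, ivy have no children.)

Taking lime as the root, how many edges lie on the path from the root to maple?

5

lime–fig–bay–elm–poplar–maple — 5 edges.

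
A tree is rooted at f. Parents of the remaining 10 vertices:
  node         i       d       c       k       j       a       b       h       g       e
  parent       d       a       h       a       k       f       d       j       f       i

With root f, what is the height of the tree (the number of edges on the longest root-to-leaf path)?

5

c sits deepest: f–a–k–j–h–c — 5 edges from the root.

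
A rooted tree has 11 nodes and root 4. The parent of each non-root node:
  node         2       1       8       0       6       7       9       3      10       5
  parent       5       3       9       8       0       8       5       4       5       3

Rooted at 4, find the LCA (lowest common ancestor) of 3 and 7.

3

Path 3→root: 3 4; path 7→root: 7 8 9 5 3 4.
First common node: 3.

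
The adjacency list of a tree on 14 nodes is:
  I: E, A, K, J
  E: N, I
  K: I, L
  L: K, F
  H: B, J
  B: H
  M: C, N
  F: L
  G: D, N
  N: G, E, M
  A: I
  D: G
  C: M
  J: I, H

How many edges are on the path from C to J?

C – M – N – E – I – J: 5 edges.

5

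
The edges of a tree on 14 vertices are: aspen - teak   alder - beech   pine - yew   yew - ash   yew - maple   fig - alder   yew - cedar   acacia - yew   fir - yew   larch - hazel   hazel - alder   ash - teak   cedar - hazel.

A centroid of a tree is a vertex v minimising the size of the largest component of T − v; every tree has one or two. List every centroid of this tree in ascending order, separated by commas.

yew

Removing yew splits the tree into components of sizes 6, 3, 1, 1, 1, 1; the largest is 6 ≤ ⌊14/2⌋ = 7.
No neighbour of yew does as well, so yew is the unique centroid.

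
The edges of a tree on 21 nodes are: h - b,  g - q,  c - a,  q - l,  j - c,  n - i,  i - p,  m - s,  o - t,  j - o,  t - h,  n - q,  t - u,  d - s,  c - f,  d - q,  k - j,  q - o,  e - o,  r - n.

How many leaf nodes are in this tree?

Degree-1 nodes: a, b, e, f, g, k, l, m, p, r, u — 11 of them.

11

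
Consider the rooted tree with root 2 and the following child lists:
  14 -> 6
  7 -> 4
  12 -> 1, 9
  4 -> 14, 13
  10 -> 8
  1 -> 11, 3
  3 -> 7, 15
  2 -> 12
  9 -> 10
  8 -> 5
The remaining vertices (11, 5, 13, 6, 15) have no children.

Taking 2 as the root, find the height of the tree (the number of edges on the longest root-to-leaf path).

The longest root-to-leaf path is 2 – 12 – 1 – 3 – 7 – 4 – 14 – 6 (7 edges).

7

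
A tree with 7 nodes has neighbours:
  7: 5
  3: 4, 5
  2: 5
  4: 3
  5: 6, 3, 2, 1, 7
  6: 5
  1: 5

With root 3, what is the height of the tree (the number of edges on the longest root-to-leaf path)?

2

The longest root-to-leaf path is 3 – 5 – 2 (2 edges).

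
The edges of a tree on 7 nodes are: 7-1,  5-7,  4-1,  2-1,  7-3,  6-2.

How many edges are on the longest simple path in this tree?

4

Starting from 5, a farthest node is 6 at distance 4.
One longest path: 5-7-1-2-6.
So the diameter is 4.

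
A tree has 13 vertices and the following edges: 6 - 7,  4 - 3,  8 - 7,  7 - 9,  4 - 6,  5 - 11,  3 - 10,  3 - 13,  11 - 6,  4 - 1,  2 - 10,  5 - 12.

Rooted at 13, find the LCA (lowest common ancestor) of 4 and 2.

Path 4→root: 4 3 13; path 2→root: 2 10 3 13.
First common node: 3.

3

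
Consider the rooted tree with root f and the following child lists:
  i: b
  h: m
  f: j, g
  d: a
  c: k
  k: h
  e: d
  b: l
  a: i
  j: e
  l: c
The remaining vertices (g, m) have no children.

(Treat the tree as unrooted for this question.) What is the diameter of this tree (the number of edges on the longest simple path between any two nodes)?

Starting from g, a farthest node is m at distance 12.
One longest path: g - f - j - e - d - a - i - b - l - c - k - h - m.
So the diameter is 12.

12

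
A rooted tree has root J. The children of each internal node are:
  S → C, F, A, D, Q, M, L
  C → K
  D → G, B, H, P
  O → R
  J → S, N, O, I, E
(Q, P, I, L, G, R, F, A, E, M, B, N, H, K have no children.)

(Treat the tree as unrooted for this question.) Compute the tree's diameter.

5

A longest path is R–O–J–S–D–B, with 5 edges.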